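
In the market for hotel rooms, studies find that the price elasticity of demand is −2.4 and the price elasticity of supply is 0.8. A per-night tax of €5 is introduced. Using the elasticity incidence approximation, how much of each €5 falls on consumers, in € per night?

Incidence ratio: consumers' share ≈ εs / (εs + |εd|) = 0.8 / (0.8 + 2.4) = 0.25.
So consumers bear ≈ 0.25 × €5 = €1.25; producers bear €3.75.

Consumers bear ≈ €1.25 per night.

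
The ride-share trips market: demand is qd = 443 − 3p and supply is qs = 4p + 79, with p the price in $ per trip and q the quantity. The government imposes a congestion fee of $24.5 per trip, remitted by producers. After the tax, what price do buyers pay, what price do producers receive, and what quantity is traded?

Buyers pay $66; producers receive $41.5; quantity = 245.

Without the tax, 443 − 3p = 4p + 79 gives 7p = 364, so p* = $52 and q* = 287.
With the tax collected from producers, supply shifts: qs = 4(p − 24.5) + 79.
Solving gives q = 245 with buyers paying $66 and producers receiving $41.5 (the $24.5 wedge).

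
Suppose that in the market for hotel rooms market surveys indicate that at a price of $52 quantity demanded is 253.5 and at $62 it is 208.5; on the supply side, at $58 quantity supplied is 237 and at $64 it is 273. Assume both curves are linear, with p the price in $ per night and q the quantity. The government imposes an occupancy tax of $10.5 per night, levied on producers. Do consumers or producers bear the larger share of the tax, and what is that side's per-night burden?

Demand slope: (208.5 − 253.5)/(62 − 52) = -4.5, so qd = 487.5 − 4.5p.
Supply slope: (273 − 237)/(64 − 58) = 6, so qs = 6p − 111.
Without the tax, 487.5 − 4.5p = 6p − 111 gives 10.5p = 598.5, so p* = $57 and q* = 231.
With the tax collected from producers, supply shifts: qs = 6(p − 10.5) − 111.
New equilibrium: consumers pay $63, producers receive $52.5, q = 204. (Wedge: pb − ps = 10.5.)
Per-night burden: consumers $6, producers $4.5.
Consumers take the larger share because demand is less price-elastic here (demand slope 4.5 vs supply slope 6).

Consumers bear the larger share: $6 per night.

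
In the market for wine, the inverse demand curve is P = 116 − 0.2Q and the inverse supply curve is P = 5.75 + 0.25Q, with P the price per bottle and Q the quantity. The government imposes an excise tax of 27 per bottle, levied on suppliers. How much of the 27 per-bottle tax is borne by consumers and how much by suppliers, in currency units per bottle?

Inverting to Q(P) form: Qd = 580 − 5P; Qs = 4P − 23.
Before the tax: set 580 − 5P = 4P − 23 → P* = 67, Q* = 245.
With the tax collected from suppliers, supply shifts: Qs = 4(P − 27) − 23.
New equilibrium: consumers pay 79, suppliers receive 52, Q = 185. (Wedge: Pb − Ps = 27.)
Burden on consumers: 12; on suppliers: 15. (They sum to 27.)
The less price-elastic side of the market bears the larger share of a per-unit tax.

Consumers bear 12 per bottle; suppliers bear 15 per bottle.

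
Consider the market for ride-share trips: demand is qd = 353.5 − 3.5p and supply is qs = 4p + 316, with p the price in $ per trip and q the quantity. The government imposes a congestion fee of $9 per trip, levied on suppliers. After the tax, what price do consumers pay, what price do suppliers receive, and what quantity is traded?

Before the tax: set 353.5 − 3.5p = 4p + 316 → p* = $5, q* = 336.
With the tax collected from suppliers, supply shifts: qs = 4(p − 9) + 316.
Solving gives q = 319.2 with consumers paying $9.8 and suppliers receiving $0.8 (the $9 wedge).
The less price-elastic side of the market bears the larger share of a per-unit tax.

Consumers pay $9.8; suppliers receive $0.8; quantity = 319.2.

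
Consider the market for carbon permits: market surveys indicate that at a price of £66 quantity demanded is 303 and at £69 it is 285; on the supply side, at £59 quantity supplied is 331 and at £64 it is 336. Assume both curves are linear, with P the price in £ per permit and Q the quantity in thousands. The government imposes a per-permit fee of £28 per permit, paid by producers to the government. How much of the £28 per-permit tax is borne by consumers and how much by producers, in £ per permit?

Consumers bear £4 per permit; producers bear £24 per permit.

Demand slope: (285 − 303)/(69 − 66) = -6, so Qd = 699 − 6P.
Supply slope: (336 − 331)/(64 − 59) = 1, so Qs = P + 272.
Without the tax, 699 − 6P = P + 272 gives 7P = 427, so P* = £61 and Q* = 333.
With the tax collected from producers, supply shifts: Qs = (P − 28) + 272.
New equilibrium: consumers pay £65, producers receive £37, Q = 309. (Wedge: Pb − Ps = 28.)
Burden on consumers: £4; on producers: £24. (They sum to £28.)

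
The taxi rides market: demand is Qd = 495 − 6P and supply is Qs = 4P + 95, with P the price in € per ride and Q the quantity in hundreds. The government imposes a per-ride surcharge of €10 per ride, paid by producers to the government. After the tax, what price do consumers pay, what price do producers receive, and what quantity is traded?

Without the tax, 495 − 6P = 4P + 95 gives 10P = 400, so P* = €40 and Q* = 255.
With the tax collected from producers, supply shifts: Qs = 4(P − 10) + 95.
New equilibrium: consumers pay €44, producers receive €34, Q = 231. (Wedge: Pb − Ps = 10.)
The less price-elastic side of the market bears the larger share of a per-unit tax.

Consumers pay €44; producers receive €34; quantity = 231.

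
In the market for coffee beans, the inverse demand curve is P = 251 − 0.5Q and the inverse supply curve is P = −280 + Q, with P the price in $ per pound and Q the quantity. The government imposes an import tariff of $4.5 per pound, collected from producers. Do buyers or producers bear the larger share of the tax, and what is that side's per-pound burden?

Producers bear the larger share: $3 per pound.

Rewrite in direct form: Qd = 502 − 2P and Qs = P + 280.
Without the tax, 502 − 2P = P + 280 gives 3P = 222, so P* = $74 and Q* = 354.
With the tax collected from producers, supply shifts: Qs = (P − 4.5) + 280.
New equilibrium: buyers pay $75.5, producers receive $71, Q = 351. (Wedge: Pb − Ps = 4.5.)
Per-pound burden: buyers $1.5, producers $3.
Producers take the larger share because supply is less price-elastic here (demand slope 2 vs supply slope 1).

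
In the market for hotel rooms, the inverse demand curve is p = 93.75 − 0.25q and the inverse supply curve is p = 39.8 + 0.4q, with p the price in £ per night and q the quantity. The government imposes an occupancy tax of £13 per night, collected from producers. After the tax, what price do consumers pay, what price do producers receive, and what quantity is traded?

Consumers pay £78; producers receive £65; quantity = 63.

Inverting to q(p) form: qd = 375 − 4p; qs = 2.5p − 99.5.
Before the tax: set 375 − 4p = 2.5p − 99.5 → p* = £73, q* = 83.
With the tax collected from producers, supply shifts: qs = 2.5(p − 13) − 99.5.
Solving gives q = 63 with consumers paying £78 and producers receiving £65 (the £13 wedge).
The less price-elastic side of the market bears the larger share of a per-unit tax.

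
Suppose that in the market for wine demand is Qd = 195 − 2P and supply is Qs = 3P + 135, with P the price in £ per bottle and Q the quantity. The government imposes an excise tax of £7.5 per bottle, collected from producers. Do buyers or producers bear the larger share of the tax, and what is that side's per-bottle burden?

Buyers bear the larger share: £4.5 per bottle.

Without the tax, 195 − 2P = 3P + 135 gives 5P = 60, so P* = £12 and Q* = 171.
With the tax collected from producers, supply shifts: Qs = 3(P − 7.5) + 135.
New equilibrium: buyers pay £16.5, producers receive £9, Q = 162. (Wedge: Pb − Ps = 7.5.)
Per-bottle burden: buyers £4.5, producers £3.
Buyers take the larger share because demand is less price-elastic here (demand slope 2 vs supply slope 3).
The less price-elastic side of the market bears the larger share of a per-unit tax.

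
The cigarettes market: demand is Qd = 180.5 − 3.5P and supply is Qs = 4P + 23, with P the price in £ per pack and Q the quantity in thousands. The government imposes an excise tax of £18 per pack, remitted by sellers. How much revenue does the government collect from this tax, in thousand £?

Before the tax: set 180.5 − 3.5P = 4P + 23 → P* = £21, Q* = 107.
With the tax collected from sellers, supply shifts: Qs = 4(P − 18) + 23.
New equilibrium: consumers pay £30.6, sellers receive £12.6, Q = 73.4. (Wedge: Pb − Ps = 18.)
Revenue = t · Q = 18 · 73.4 = £1321.2.

Tax revenue = £1321.2 thousand.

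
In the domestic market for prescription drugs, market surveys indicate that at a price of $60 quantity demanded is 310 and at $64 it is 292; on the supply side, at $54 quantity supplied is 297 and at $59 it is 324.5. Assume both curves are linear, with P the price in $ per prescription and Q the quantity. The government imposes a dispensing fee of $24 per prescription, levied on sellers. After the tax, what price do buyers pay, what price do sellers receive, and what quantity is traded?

Buyers pay $71.2; sellers receive $47.2; quantity = 259.6.

Demand slope: (292 − 310)/(64 − 60) = -4.5, so Qd = 580 − 4.5P.
Supply slope: (324.5 − 297)/(59 − 54) = 5.5, so Qs = 5.5P.
Before the tax: set 580 − 4.5P = 5.5P → P* = $58, Q* = 319.
With the tax collected from sellers, supply shifts: Qs = 5.5(P − 24).
New equilibrium: buyers pay $71.2, sellers receive $47.2, Q = 259.6. (Wedge: Pb − Ps = 24.)
The less price-elastic side of the market bears the larger share of a per-unit tax.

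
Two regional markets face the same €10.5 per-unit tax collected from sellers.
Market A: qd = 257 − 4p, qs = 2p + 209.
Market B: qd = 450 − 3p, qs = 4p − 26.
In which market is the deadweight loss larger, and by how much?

Market A: pre-tax p* = €8, q* = 225; post-tax q = 211; deadweight loss = €73.5.
Market B: pre-tax p* = €68, q* = 246; post-tax q = 228; deadweight loss = €94.5.
Difference: €73.5 vs €94.5 → market B is larger by €21.

Market B, by €21.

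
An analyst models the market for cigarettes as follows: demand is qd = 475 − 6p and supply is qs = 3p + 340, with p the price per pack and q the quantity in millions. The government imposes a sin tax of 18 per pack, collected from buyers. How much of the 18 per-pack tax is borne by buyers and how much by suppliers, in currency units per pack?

Before the tax: set 475 − 6p = 3p + 340 → p* = 15, q* = 385.
With the tax collected from buyers, demand (in seller-price terms) shifts: qd = 475 − 6(p + 18).
New equilibrium: buyers pay 21, suppliers receive 3, q = 349. (Wedge: pb − ps = 18.)
Burden on buyers: 6; on suppliers: 12. (They sum to 18.)

Buyers bear 6 per pack; suppliers bear 12 per pack.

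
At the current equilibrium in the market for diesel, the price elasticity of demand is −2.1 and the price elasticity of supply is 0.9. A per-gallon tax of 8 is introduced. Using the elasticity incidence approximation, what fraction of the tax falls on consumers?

Consumers' share ≈ 0.3.

Incidence ratio: consumers' share ≈ εs / (εs + |εd|) = 0.9 / (0.9 + 2.1) = 0.3.
Supply is the less elastic side, so consumers bear the smaller share.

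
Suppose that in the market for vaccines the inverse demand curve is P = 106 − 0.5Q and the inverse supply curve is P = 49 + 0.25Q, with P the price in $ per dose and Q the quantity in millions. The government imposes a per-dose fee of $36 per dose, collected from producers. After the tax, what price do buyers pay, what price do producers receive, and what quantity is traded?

Inverting to Q(P) form: Qd = 212 − 2P; Qs = 4P − 196.
Before the tax: set 212 − 2P = 4P − 196 → P* = $68, Q* = 76.
With the tax collected from producers, supply shifts: Qs = 4(P − 36) − 196.
New equilibrium: buyers pay $92, producers receive $56, Q = 28. (Wedge: Pb − Ps = 36.)
The less price-elastic side of the market bears the larger share of a per-unit tax.

Buyers pay $92; producers receive $56; quantity = 28.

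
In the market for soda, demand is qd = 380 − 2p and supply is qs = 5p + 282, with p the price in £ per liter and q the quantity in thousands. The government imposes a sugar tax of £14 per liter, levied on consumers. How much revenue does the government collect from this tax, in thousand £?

Tax revenue = £4648 thousand.

Without the tax, 380 − 2p = 5p + 282 gives 7p = 98, so p* = £14 and q* = 352.
With the tax collected from consumers, demand (in seller-price terms) shifts: qd = 380 − 2(p + 14).
Solving gives q = 332 with consumers paying £24 and producers receiving £10 (the £14 wedge).
Revenue = t · Q = 14 · 332 = £4648.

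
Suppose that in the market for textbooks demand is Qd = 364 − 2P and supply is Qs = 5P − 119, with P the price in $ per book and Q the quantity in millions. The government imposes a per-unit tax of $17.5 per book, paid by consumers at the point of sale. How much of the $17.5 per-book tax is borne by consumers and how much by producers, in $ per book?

Before the tax: set 364 − 2P = 5P − 119 → P* = $69, Q* = 226.
With the tax collected from consumers, demand (in seller-price terms) shifts: Qd = 364 − 2(P + 17.5).
New equilibrium: consumers pay $81.5, producers receive $64, Q = 201. (Wedge: Pb − Ps = 17.5.)
Burden on consumers: $12.5; on producers: $5. (They sum to $17.5.)

Consumers bear $12.5 per book; producers bear $5 per book.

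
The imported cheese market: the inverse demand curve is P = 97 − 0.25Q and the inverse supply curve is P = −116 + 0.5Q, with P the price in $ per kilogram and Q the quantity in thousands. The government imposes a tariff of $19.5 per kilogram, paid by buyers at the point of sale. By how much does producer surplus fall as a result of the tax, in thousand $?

Inverting to Q(P) form: Qd = 388 − 4P; Qs = 2P + 232.
Before the tax: set 388 − 4P = 2P + 232 → P* = $26, Q* = 284.
With the tax collected from buyers, demand (in seller-price terms) shifts: Qd = 388 − 4(P + 19.5).
Solving gives Q = 258 with buyers paying $32.5 and suppliers receiving $13 (the $19.5 wedge).
ΔPS is the trapezoid between Q = 258 and Q = 284 of height $13: ½ · (284 + 258) · 13 = $3523.

Producer surplus falls by $3523 thousand.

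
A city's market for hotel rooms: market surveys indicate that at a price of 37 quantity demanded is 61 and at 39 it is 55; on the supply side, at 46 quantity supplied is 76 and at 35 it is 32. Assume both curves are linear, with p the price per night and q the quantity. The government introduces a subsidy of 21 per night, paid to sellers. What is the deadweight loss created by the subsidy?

Demand slope: (55 − 61)/(39 − 37) = -3, so qd = 172 − 3p.
Supply slope: (32 − 76)/(35 − 46) = 4, so qs = 4p − 108.
Without the subsidy, 172 − 3p = 4p − 108 gives 7p = 280, so p* = 40 and q* = 52.
With a per-unit subsidy paid to sellers, each receives p + 21 per unit sold, so supply becomes qs = 4(p + 21) − 108.
New equilibrium: consumers pay 28, sellers receive 49, q = 88. (Wedge: pb − ps = −21.)
Quantity rises by |ΔQ| = |52 − 88| = 36.
DWL = ½ · t · |ΔQ| = ½ · 21 · 36 = 378.

Deadweight loss = 378.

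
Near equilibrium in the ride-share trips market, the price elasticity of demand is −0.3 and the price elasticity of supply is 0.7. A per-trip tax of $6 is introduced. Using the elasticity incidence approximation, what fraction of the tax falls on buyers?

Incidence ratio: buyers' share ≈ εs / (εs + |εd|) = 0.7 / (0.7 + 0.3) = 0.7.
Supply is the more elastic side, so buyers bear the larger share.

Buyers' share ≈ 0.7.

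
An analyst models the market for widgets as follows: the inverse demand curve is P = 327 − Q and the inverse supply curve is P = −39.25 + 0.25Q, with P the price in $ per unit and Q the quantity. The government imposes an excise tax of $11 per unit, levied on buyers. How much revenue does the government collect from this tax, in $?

Inverting to Q(P) form: Qd = 327 − P; Qs = 4P + 157.
Without the tax, 327 − P = 4P + 157 gives 5P = 170, so P* = $34 and Q* = 293.
With the tax collected from buyers, demand (in seller-price terms) shifts: Qd = 327 − (P + 11).
Solving gives Q = 284.2 with buyers paying $42.8 and suppliers receiving $31.8 (the $11 wedge).
Revenue = t · Q = 11 · 284.2 = $3126.2.

Tax revenue = $3126.2.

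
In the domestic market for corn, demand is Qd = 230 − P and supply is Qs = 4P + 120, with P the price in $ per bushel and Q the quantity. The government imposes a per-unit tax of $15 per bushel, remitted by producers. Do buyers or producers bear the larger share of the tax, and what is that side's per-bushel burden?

Buyers bear the larger share: $12 per bushel.

Before the tax: set 230 − P = 4P + 120 → P* = $22, Q* = 208.
With the tax collected from producers, supply shifts: Qs = 4(P − 15) + 120.
Solving gives Q = 196 with buyers paying $34 and producers receiving $19 (the $15 wedge).
Per-bushel burden: buyers $12, producers $3.
Buyers take the larger share because demand is less price-elastic here (demand slope 1 vs supply slope 4).
The less price-elastic side of the market bears the larger share of a per-unit tax.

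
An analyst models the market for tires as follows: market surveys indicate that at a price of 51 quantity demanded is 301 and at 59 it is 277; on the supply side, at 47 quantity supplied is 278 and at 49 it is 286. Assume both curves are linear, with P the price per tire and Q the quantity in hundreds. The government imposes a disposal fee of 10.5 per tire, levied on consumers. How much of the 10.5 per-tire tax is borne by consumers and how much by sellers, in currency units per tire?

Consumers bear 6 per tire; sellers bear 4.5 per tire.

Demand slope: (277 − 301)/(59 − 51) = -3, so Qd = 454 − 3P.
Supply slope: (286 − 278)/(49 − 47) = 4, so Qs = 4P + 90.
Without the tax, 454 − 3P = 4P + 90 gives 7P = 364, so P* = 52 and Q* = 298.
With the tax collected from consumers, demand (in seller-price terms) shifts: Qd = 454 − 3(P + 10.5).
Solving gives Q = 280 with consumers paying 58 and sellers receiving 47.5 (the 10.5 wedge).
Burden on consumers: 6; on sellers: 4.5. (They sum to 10.5.)
The less price-elastic side of the market bears the larger share of a per-unit tax.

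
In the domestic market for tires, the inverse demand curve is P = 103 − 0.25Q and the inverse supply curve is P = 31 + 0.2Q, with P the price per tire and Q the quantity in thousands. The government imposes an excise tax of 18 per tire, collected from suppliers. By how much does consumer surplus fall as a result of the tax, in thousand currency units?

Inverting to Q(P) form: Qd = 412 − 4P; Qs = 5P − 155.
Without the tax, 412 − 4P = 5P − 155 gives 9P = 567, so P* = 63 and Q* = 160.
With the tax collected from suppliers, supply shifts: Qs = 5(P − 18) − 155.
Solving gives Q = 120 with buyers paying 73 and suppliers receiving 55 (the 18 wedge).
ΔCS is the trapezoid between Q = 120 and Q = 160 of height 10: ½ · (160 + 120) · 10 = 1400.

Consumer surplus falls by 1400 thousand.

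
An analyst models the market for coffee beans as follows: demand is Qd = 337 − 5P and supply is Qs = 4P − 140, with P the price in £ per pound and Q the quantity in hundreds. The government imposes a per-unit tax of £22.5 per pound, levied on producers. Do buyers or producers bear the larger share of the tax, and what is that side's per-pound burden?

Producers bear the larger share: £12.5 per pound.

Before the tax: set 337 − 5P = 4P − 140 → P* = £53, Q* = 72.
With the tax collected from producers, supply shifts: Qs = 4(P − 22.5) − 140.
New equilibrium: buyers pay £63, producers receive £40.5, Q = 22. (Wedge: Pb − Ps = 22.5.)
Per-pound burden: buyers £10, producers £12.5.
Producers take the larger share because supply is less price-elastic here (demand slope 5 vs supply slope 4).
The less price-elastic side of the market bears the larger share of a per-unit tax.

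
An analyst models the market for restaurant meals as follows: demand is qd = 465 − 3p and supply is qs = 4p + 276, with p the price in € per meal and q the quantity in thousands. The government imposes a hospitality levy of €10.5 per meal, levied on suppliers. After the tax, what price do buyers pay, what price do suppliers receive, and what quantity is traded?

Buyers pay €33; suppliers receive €22.5; quantity = 366.

Without the tax, 465 − 3p = 4p + 276 gives 7p = 189, so p* = €27 and q* = 384.
With the tax collected from suppliers, supply shifts: qs = 4(p − 10.5) + 276.
New equilibrium: buyers pay €33, suppliers receive €22.5, q = 366. (Wedge: pb − ps = 10.5.)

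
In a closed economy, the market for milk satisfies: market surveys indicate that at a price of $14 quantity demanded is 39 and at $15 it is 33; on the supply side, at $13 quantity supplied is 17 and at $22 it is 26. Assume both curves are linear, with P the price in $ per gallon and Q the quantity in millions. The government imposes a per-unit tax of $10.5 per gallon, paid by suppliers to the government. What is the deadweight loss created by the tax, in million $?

Deadweight loss = $47.25 million.

Demand slope: (33 − 39)/(15 − 14) = -6, so Qd = 123 − 6P.
Supply slope: (26 − 17)/(22 − 13) = 1, so Qs = P + 4.
Before the tax: set 123 − 6P = P + 4 → P* = $17, Q* = 21.
With the tax collected from suppliers, supply shifts: Qs = (P − 10.5) + 4.
New equilibrium: buyers pay $18.5, suppliers receive $8, Q = 12. (Wedge: Pb − Ps = 10.5.)
Quantity falls by |ΔQ| = |21 − 12| = 9.
DWL = ½ · t · |ΔQ| = ½ · 10.5 · 9 = $47.25.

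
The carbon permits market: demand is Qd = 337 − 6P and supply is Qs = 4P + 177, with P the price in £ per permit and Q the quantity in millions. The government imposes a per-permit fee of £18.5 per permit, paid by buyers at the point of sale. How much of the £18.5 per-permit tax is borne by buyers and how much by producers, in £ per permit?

Without the tax, 337 − 6P = 4P + 177 gives 10P = 160, so P* = £16 and Q* = 241.
With the tax collected from buyers, demand (in seller-price terms) shifts: Qd = 337 − 6(P + 18.5).
New equilibrium: buyers pay £23.4, producers receive £4.9, Q = 196.6. (Wedge: Pb − Ps = 18.5.)
Burden on buyers: £7.4; on producers: £11.1. (They sum to £18.5.)
The less price-elastic side of the market bears the larger share of a per-unit tax.

Buyers bear £7.4 per permit; producers bear £11.1 per permit.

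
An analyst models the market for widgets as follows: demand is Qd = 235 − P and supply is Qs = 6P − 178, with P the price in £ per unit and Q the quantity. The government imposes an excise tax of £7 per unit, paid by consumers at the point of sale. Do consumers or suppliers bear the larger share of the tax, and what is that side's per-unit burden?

Consumers bear the larger share: £6 per unit.

Without the tax, 235 − P = 6P − 178 gives 7P = 413, so P* = £59 and Q* = 176.
With the tax collected from consumers, demand (in seller-price terms) shifts: Qd = 235 − (P + 7).
New equilibrium: consumers pay £65, suppliers receive £58, Q = 170. (Wedge: Pb − Ps = 7.)
Per-unit burden: consumers £6, suppliers £1.
Consumers take the larger share because demand is less price-elastic here (demand slope 1 vs supply slope 6).
The less price-elastic side of the market bears the larger share of a per-unit tax.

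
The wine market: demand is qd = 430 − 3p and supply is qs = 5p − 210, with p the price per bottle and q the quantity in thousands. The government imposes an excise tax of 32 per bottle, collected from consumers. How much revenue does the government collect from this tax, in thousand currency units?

Tax revenue = 4160 thousand.

Without the tax, 430 − 3p = 5p − 210 gives 8p = 640, so p* = 80 and q* = 190.
With the tax collected from consumers, demand (in seller-price terms) shifts: qd = 430 − 3(p + 32).
Solving gives q = 130 with consumers paying 100 and producers receiving 68 (the 32 wedge).
Revenue = t · Q = 32 · 130 = 4160.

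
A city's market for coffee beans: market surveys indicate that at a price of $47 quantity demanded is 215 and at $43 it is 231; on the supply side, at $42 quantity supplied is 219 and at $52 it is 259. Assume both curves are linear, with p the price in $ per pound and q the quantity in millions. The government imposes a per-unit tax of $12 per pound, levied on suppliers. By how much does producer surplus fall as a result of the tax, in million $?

Demand slope: (231 − 215)/(43 − 47) = -4, so qd = 403 − 4p.
Supply slope: (259 − 219)/(52 − 42) = 4, so qs = 4p + 51.
Before the tax: set 403 − 4p = 4p + 51 → p* = $44, q* = 227.
With the tax collected from suppliers, supply shifts: qs = 4(p − 12) + 51.
New equilibrium: buyers pay $50, suppliers receive $38, q = 203. (Wedge: pb − ps = 12.)
ΔPS is the trapezoid between Q = 203 and Q = 227 of height $6: ½ · (227 + 203) · 6 = $1290.

Producer surplus falls by $1290 million.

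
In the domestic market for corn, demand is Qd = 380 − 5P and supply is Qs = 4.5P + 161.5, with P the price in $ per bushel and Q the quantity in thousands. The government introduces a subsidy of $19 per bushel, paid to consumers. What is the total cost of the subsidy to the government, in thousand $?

Government outlay = $5890 thousand.

Before the subsidy: set 380 − 5P = 4.5P + 161.5 → P* = $23, Q* = 265.
With a per-unit subsidy paid to consumers, each effectively pays P − 19, so demand becomes Qd = 380 − 5(P − 19).
Solving gives Q = 310 with consumers paying $14 and sellers receiving $33 (the $19 wedge).
Outlay = t · Q = 19 · 310 = $5890.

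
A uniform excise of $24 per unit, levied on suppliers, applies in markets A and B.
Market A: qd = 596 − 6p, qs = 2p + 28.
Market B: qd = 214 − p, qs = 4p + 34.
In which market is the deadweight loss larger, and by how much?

Market A: pre-tax p* = $71, q* = 170; post-tax q = 134; deadweight loss = $432.
Market B: pre-tax p* = $36, q* = 178; post-tax q = 158.8; deadweight loss = $230.4.
Difference: $432 vs $230.4 → market A is larger by $201.6.

Market A, by $201.6.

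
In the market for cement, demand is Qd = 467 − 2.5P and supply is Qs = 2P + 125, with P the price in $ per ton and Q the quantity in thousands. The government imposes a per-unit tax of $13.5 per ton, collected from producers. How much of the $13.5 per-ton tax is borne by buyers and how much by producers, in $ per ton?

Buyers bear $6 per ton; producers bear $7.5 per ton.

Before the tax: set 467 − 2.5P = 2P + 125 → P* = $76, Q* = 277.
With the tax collected from producers, supply shifts: Qs = 2(P − 13.5) + 125.
New equilibrium: buyers pay $82, producers receive $68.5, Q = 262. (Wedge: Pb − Ps = 13.5.)
Burden on buyers: $6; on producers: $7.5. (They sum to $13.5.)
The less price-elastic side of the market bears the larger share of a per-unit tax.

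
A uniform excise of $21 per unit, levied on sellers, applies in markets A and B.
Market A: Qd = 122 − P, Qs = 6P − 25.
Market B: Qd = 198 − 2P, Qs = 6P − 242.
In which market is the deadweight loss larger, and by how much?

Market B, by $141.75.

Market A: pre-tax P* = $21, Q* = 101; post-tax Q = 83; deadweight loss = $189.
Market B: pre-tax P* = $55, Q* = 88; post-tax Q = 56.5; deadweight loss = $330.75.
Difference: $189 vs $330.75 → market B is larger by $141.75.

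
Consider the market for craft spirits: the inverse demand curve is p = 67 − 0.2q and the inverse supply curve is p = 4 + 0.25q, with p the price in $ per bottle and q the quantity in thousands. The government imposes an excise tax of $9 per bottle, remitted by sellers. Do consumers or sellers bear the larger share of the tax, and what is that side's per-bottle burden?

Sellers bear the larger share: $5 per bottle.

Rewrite in direct form: qd = 335 − 5p and qs = 4p − 16.
Before the tax: set 335 − 5p = 4p − 16 → p* = $39, q* = 140.
With the tax collected from sellers, supply shifts: qs = 4(p − 9) − 16.
New equilibrium: consumers pay $43, sellers receive $34, q = 120. (Wedge: pb − ps = 9.)
Per-bottle burden: consumers $4, sellers $5.
Sellers take the larger share because supply is less price-elastic here (demand slope 5 vs supply slope 4).
The less price-elastic side of the market bears the larger share of a per-unit tax.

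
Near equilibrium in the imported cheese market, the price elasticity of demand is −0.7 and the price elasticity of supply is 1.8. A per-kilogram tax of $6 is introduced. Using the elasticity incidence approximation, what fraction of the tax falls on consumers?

Consumers' share ≈ 0.72.

Incidence ratio: consumers' share ≈ εs / (εs + |εd|) = 1.8 / (1.8 + 0.7) = 0.72.
Supply is the more elastic side, so consumers bear the larger share.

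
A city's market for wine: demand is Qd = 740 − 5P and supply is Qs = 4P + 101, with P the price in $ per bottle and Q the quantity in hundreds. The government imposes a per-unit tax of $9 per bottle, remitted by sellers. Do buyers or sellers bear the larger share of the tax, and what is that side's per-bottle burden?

Without the tax, 740 − 5P = 4P + 101 gives 9P = 639, so P* = $71 and Q* = 385.
With the tax collected from sellers, supply shifts: Qs = 4(P − 9) + 101.
New equilibrium: buyers pay $75, sellers receive $66, Q = 365. (Wedge: Pb − Ps = 9.)
Per-bottle burden: buyers $4, sellers $5.
Sellers take the larger share because supply is less price-elastic here (demand slope 5 vs supply slope 4).
The less price-elastic side of the market bears the larger share of a per-unit tax.

Sellers bear the larger share: $5 per bottle.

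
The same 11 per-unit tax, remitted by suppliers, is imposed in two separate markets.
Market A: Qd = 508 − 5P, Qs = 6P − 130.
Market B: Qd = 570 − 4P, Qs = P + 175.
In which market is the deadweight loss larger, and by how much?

Market A: pre-tax P* = 58, Q* = 218; post-tax Q = 188; deadweight loss = 165.
Market B: pre-tax P* = 79, Q* = 254; post-tax Q = 245.2; deadweight loss = 48.4.
Difference: 165 vs 48.4 → market A is larger by 116.6.

Market A, by 116.6.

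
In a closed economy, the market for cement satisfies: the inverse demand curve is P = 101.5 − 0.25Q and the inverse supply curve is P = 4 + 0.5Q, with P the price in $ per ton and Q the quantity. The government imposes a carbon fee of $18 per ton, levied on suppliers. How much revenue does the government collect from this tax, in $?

Rewrite in direct form: Qd = 406 − 4P and Qs = 2P − 8.
Without the tax, 406 − 4P = 2P − 8 gives 6P = 414, so P* = $69 and Q* = 130.
With the tax collected from suppliers, supply shifts: Qs = 2(P − 18) − 8.
New equilibrium: consumers pay $75, suppliers receive $57, Q = 106. (Wedge: Pb − Ps = 18.)
Revenue = t · Q = 18 · 106 = $1908.

Tax revenue = $1908.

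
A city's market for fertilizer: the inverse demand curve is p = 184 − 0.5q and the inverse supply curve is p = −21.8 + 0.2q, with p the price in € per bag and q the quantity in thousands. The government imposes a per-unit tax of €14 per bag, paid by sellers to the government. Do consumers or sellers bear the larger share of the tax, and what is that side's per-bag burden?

Consumers bear the larger share: €10 per bag.

Inverting to q(p) form: qd = 368 − 2p; qs = 5p + 109.
Before the tax: set 368 − 2p = 5p + 109 → p* = €37, q* = 294.
With the tax collected from sellers, supply shifts: qs = 5(p − 14) + 109.
New equilibrium: consumers pay €47, sellers receive €33, q = 274. (Wedge: pb − ps = 14.)
Per-bag burden: consumers €10, sellers €4.
Consumers take the larger share because demand is less price-elastic here (demand slope 2 vs supply slope 5).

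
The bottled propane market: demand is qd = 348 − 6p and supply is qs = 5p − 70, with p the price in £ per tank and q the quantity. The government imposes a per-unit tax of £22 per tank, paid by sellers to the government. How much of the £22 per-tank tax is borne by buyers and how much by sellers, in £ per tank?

Buyers bear £10 per tank; sellers bear £12 per tank.

Before the tax: set 348 − 6p = 5p − 70 → p* = £38, q* = 120.
With the tax collected from sellers, supply shifts: qs = 5(p − 22) − 70.
Solving gives q = 60 with buyers paying £48 and sellers receiving £26 (the £22 wedge).
Burden on buyers: £10; on sellers: £12. (They sum to £22.)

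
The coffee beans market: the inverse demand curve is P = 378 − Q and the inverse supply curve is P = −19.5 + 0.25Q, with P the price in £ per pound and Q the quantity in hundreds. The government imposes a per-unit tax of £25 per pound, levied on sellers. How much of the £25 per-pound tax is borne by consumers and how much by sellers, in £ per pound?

Consumers bear £20 per pound; sellers bear £5 per pound.

Inverting to Q(P) form: Qd = 378 − P; Qs = 4P + 78.
Without the tax, 378 − P = 4P + 78 gives 5P = 300, so P* = £60 and Q* = 318.
With the tax collected from sellers, supply shifts: Qs = 4(P − 25) + 78.
Solving gives Q = 298 with consumers paying £80 and sellers receiving £55 (the £25 wedge).
Burden on consumers: £20; on sellers: £5. (They sum to £25.)
The less price-elastic side of the market bears the larger share of a per-unit tax.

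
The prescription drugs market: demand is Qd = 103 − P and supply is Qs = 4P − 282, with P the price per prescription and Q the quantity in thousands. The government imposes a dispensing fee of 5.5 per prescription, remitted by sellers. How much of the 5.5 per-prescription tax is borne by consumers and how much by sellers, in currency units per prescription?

Consumers bear 4.4 per prescription; sellers bear 1.1 per prescription.

Before the tax: set 103 − P = 4P − 282 → P* = 77, Q* = 26.
With the tax collected from sellers, supply shifts: Qs = 4(P − 5.5) − 282.
New equilibrium: consumers pay 81.4, sellers receive 75.9, Q = 21.6. (Wedge: Pb − Ps = 5.5.)
Burden on consumers: 4.4; on sellers: 1.1. (They sum to 5.5.)
The less price-elastic side of the market bears the larger share of a per-unit tax.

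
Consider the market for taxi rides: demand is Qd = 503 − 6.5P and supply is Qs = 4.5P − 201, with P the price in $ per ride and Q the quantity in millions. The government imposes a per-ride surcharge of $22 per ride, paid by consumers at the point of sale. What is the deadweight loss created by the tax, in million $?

Before the tax: set 503 − 6.5P = 4.5P − 201 → P* = $64, Q* = 87.
With the tax collected from consumers, demand (in seller-price terms) shifts: Qd = 503 − 6.5(P + 22).
New equilibrium: consumers pay $73, suppliers receive $51, Q = 28.5. (Wedge: Pb − Ps = 22.)
Quantity falls by |ΔQ| = |87 − 28.5| = 58.5.
DWL = ½ · t · |ΔQ| = ½ · 22 · 58.5 = $643.5.

Deadweight loss = $643.5 million.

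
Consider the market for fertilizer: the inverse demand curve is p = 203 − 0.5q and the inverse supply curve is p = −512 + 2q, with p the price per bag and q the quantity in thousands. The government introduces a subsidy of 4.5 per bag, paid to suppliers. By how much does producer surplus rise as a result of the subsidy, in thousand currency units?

Inverting to q(p) form: qd = 406 − 2p; qs = 0.5p + 256.
Before the subsidy: set 406 − 2p = 0.5p + 256 → p* = 60, q* = 286.
With a per-unit subsidy paid to suppliers, each receives p + 4.5 per unit sold, so supply becomes qs = 0.5(p + 4.5) + 256.
New equilibrium: consumers pay 59.1, suppliers receive 63.6, q = 287.8. (Wedge: pb − ps = −4.5.)
ΔPS is the trapezoid between Q = 287.8 and Q = 286 of height 3.6: ½ · (286 + 287.8) · 3.6 = 1032.84.

Producer surplus rises by 1032.84 thousand.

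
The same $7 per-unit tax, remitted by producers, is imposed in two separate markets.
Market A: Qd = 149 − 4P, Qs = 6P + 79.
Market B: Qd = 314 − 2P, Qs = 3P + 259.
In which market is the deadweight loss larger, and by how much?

Market A, by $29.4.

Market A: pre-tax P* = $7, Q* = 121; post-tax Q = 104.2; deadweight loss = $58.8.
Market B: pre-tax P* = $11, Q* = 292; post-tax Q = 283.6; deadweight loss = $29.4.
Difference: $58.8 vs $29.4 → market A is larger by $29.4.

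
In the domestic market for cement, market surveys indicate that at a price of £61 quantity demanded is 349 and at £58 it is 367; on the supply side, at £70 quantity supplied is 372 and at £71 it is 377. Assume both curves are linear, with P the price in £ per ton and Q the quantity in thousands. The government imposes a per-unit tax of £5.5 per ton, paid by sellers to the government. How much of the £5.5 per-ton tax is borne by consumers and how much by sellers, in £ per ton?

Demand slope: (367 − 349)/(58 − 61) = -6, so Qd = 715 − 6P.
Supply slope: (377 − 372)/(71 − 70) = 5, so Qs = 5P + 22.
Before the tax: set 715 − 6P = 5P + 22 → P* = £63, Q* = 337.
With the tax collected from sellers, supply shifts: Qs = 5(P − 5.5) + 22.
New equilibrium: consumers pay £65.5, sellers receive £60, Q = 322. (Wedge: Pb − Ps = 5.5.)
Burden on consumers: £2.5; on sellers: £3. (They sum to £5.5.)
The less price-elastic side of the market bears the larger share of a per-unit tax.

Consumers bear £2.5 per ton; sellers bear £3 per ton.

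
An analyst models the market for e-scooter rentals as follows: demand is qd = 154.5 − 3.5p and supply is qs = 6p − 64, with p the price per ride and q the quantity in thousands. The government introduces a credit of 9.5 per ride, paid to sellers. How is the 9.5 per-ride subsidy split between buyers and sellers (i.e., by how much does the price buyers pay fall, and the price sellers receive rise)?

Buyers gain 6 per ride; sellers gain 3.5 per ride.

Before the subsidy: set 154.5 − 3.5p = 6p − 64 → p* = 23, q* = 74.
With a per-unit subsidy paid to sellers, each receives p + 9.5 per unit sold, so supply becomes qs = 6(p + 9.5) − 64.
New equilibrium: buyers pay 17, sellers receive 26.5, q = 95. (Wedge: pb − ps = −9.5.)
Gain to buyers: 6; to sellers: 3.5. (They sum to 9.5.)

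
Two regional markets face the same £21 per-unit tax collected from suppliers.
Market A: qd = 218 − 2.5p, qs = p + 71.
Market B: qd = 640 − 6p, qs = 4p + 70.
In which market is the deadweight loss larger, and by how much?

Market B, by £371.7.

Market A: pre-tax p* = £42, q* = 113; post-tax q = 98; deadweight loss = £157.5.
Market B: pre-tax p* = £57, q* = 298; post-tax q = 247.6; deadweight loss = £529.2.
Difference: £157.5 vs £529.2 → market B is larger by £371.7.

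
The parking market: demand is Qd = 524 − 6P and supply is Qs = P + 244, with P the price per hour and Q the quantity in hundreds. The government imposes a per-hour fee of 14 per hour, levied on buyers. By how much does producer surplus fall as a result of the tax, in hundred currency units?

Without the tax, 524 − 6P = P + 244 gives 7P = 280, so P* = 40 and Q* = 284.
With the tax collected from buyers, demand (in seller-price terms) shifts: Qd = 524 − 6(P + 14).
New equilibrium: buyers pay 42, sellers receive 28, Q = 272. (Wedge: Pb − Ps = 14.)
ΔPS is the trapezoid between Q = 272 and Q = 284 of height 12: ½ · (284 + 272) · 12 = 3336.

Producer surplus falls by 3336 hundred.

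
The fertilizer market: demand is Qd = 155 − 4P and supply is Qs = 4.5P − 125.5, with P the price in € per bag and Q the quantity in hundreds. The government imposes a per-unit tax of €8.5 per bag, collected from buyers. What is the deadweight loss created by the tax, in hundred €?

Deadweight loss = €76.5 hundred.

Without the tax, 155 − 4P = 4.5P − 125.5 gives 8.5P = 280.5, so P* = €33 and Q* = 23.
With the tax collected from buyers, demand (in seller-price terms) shifts: Qd = 155 − 4(P + 8.5).
Solving gives Q = 5 with buyers paying €37.5 and suppliers receiving €29 (the €8.5 wedge).
Quantity falls by |ΔQ| = |23 − 5| = 18.
DWL = ½ · t · |ΔQ| = ½ · 8.5 · 18 = €76.5.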